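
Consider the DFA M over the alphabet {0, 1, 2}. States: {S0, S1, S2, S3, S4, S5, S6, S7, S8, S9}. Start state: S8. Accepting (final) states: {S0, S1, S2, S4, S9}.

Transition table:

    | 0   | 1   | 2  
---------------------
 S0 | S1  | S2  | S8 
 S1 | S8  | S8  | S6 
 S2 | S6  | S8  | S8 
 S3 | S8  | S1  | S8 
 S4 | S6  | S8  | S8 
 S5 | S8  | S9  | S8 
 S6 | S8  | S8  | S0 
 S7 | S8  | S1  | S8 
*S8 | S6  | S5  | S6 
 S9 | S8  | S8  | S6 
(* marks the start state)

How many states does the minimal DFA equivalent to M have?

6

States {S3,S4,S7} cannot be reached from the start state, so discard them.
Initial partition by acceptance: {S0,S1,S2,S9} | {S5,S6,S8}.
On input 0, block {S0,S1,S2,S9} splits into {S1,S2,S9} and {S0}.
Refine {S5,S6,S8} on symbol 1: members go to different blocks, giving {S6,S8} and {S5}.
Refine {S6,S8} on symbol 1: members go to different blocks, giving {S6} and {S8}.
Split {S1,S2,S9} by δ(·,0) → {S1,S9} and {S2}.
The partition is now stable with 6 blocks: {S1,S9} | {S6} | {S0} | {S5} | {S8} | {S2}.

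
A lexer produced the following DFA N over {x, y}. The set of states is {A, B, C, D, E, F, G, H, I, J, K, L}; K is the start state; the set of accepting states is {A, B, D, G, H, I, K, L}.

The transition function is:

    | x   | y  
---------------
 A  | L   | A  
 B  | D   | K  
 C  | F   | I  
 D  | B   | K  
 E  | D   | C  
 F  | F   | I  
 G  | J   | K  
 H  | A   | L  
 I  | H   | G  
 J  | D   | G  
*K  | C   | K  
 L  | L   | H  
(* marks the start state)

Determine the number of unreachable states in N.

1

No path from K leads to E; the other 11 states are all reachable.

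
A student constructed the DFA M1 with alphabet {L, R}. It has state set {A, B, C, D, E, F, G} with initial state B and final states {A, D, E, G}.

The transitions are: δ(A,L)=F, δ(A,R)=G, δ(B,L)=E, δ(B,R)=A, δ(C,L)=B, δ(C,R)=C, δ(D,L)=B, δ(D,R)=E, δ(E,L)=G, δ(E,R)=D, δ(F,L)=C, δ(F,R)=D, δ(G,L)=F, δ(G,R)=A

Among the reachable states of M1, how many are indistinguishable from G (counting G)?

Every state is reachable, so we keep all 7.
Start with accepting vs non-accepting: {A,D,E,G} | {B,C,F}.
Refine {A,D,E,G} on symbol L: members go to different blocks, giving {A,D,G} and {E}.
On input R, block {A,D,G} splits into {A,G} and {D}.
On input L, block {B,C,F} splits into {C,F} and {B}.
On input L, block {C,F} splits into {C} and {F}.
Stable partition: {A,G} | {C} | {E} | {D} | {B} | {F} — 6 equivalence classes.
The equivalence class containing G is {A,G}, of size 2.

2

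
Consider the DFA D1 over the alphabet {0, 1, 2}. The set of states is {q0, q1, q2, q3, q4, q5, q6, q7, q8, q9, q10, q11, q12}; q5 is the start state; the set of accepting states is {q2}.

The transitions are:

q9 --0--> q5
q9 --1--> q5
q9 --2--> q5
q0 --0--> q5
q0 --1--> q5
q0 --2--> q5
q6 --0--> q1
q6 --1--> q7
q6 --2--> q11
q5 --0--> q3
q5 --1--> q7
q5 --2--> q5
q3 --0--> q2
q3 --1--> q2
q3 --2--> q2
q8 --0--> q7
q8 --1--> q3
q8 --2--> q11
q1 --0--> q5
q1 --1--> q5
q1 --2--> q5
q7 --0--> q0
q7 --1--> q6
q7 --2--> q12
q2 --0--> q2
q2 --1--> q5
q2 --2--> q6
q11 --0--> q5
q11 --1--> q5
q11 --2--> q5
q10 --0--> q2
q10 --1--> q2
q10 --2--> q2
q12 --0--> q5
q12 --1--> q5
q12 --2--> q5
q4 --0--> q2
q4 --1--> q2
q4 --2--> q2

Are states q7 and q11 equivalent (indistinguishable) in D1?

No

First remove the unreachable states {q4,q8,q9,q10}; 9 states remain.
Initial partition by acceptance: {q2} | {q0,q1,q3,q5,q6,q7,q11,q12}.
On input 0, block {q0,q1,q3,q5,q6,q7,q11,q12} splits into {q0,q1,q5,q6,q7,q11,q12} and {q3}.
On input 0, block {q0,q1,q5,q6,q7,q11,q12} splits into {q0,q1,q6,q7,q11,q12} and {q5}.
Split {q0,q1,q6,q7,q11,q12} by δ(·,0) → {q0,q1,q11,q12} and {q6,q7}.
The partition is now stable with 5 blocks: {q2} | {q0,q1,q11,q12} | {q3} | {q5} | {q6,q7}.
q7 and q11 end up in different blocks, so they are distinguishable. For instance, the string '000' is accepted from only q11.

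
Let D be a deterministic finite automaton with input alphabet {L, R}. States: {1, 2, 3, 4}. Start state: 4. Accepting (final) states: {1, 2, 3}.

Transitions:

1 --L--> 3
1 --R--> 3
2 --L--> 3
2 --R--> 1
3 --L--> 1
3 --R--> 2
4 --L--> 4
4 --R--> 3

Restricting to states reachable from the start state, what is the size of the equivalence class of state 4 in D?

Every state is reachable, so we keep all 4.
Start with accepting vs non-accepting: {1,2,3} | {4}.
Stable partition: {1,2,3} | {4} — 2 equivalence classes.
The equivalence class containing 4 is {4}, of size 1.

1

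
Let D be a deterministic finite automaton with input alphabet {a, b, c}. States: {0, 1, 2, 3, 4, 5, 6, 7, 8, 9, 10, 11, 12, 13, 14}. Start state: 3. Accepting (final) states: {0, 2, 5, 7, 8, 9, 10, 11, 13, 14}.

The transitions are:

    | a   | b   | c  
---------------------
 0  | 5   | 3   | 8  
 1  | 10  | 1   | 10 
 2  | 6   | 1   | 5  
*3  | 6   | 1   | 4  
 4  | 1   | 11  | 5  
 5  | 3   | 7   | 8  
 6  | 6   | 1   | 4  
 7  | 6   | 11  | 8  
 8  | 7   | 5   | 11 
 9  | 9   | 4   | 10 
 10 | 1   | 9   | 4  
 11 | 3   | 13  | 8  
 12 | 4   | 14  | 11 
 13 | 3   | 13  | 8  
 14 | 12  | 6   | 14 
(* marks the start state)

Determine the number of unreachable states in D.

4

No path from 3 leads to 0, 2, 12, 14; the other 11 states are all reachable.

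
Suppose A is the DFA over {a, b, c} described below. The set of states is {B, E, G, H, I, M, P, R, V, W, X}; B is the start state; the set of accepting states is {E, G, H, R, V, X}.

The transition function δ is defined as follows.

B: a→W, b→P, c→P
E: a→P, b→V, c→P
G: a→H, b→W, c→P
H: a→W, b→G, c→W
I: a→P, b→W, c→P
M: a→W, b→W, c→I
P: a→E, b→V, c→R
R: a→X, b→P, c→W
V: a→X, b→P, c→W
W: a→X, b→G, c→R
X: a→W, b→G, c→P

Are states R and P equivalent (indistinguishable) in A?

No

States {I,M} cannot be reached from the start state, so discard them.
P0 = {E,G,H,R,V,X} | {B,P,W}.
Split {E,G,H,R,V,X} by δ(·,a) → {G,R,V} and {E,H,X}.
On input a, block {B,P,W} splits into {P,W} and {B}.
Stable partition: {G,R,V} | {P,W} | {E,H,X} | {B} — 4 equivalence classes.
R and P end up in different blocks, so they are distinguishable. For instance, the string 'ε' is accepted from only R.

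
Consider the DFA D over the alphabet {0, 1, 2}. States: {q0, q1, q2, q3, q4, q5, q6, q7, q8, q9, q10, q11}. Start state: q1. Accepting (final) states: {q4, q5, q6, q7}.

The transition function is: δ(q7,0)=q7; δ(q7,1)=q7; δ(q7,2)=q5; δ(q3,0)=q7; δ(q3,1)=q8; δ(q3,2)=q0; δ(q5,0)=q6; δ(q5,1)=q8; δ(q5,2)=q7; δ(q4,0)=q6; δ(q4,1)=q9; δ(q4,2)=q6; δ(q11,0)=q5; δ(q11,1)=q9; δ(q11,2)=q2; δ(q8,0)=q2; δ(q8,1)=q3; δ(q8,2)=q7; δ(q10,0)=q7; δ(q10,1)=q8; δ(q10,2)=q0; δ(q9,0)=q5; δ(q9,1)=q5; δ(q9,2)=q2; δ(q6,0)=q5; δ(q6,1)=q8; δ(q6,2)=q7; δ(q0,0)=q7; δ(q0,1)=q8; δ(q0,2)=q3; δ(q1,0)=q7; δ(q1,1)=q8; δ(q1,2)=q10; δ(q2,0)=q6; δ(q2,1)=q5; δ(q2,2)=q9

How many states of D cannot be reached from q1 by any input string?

2

No path from q1 leads to q4, q11; the other 10 states are all reachable.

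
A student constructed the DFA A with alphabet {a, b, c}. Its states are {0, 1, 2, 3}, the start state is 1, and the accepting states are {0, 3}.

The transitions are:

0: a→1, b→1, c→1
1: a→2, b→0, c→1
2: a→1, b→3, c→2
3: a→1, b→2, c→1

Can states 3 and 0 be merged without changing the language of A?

All states are reachable from the start state.
Initial partition by acceptance: {0,3} | {1,2}.
Stable partition: {0,3} | {1,2} — 2 equivalence classes.
3 and 0 lie in the same block of the stable partition, so they are equivalent — no string distinguishes them.

Yes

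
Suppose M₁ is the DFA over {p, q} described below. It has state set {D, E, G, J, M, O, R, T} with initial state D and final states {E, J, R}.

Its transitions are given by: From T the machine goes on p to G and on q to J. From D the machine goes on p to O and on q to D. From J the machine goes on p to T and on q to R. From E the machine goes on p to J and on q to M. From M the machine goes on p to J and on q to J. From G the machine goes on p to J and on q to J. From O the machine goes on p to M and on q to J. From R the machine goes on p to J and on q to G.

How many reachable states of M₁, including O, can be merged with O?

States {E} cannot be reached from the start state, so discard them.
Start with accepting vs non-accepting: {J,R} | {D,G,M,O,T}.
Split {J,R} by δ(·,p) → {R} and {J}.
Split {D,G,M,O,T} by δ(·,p) → {D,O,T} and {G,M}.
On input p, block {D,O,T} splits into {O,T} and {D}.
Stable partition: {R} | {O,T} | {J} | {G,M} | {D} — 5 equivalence classes.
The equivalence class containing O is {O,T}, of size 2.

2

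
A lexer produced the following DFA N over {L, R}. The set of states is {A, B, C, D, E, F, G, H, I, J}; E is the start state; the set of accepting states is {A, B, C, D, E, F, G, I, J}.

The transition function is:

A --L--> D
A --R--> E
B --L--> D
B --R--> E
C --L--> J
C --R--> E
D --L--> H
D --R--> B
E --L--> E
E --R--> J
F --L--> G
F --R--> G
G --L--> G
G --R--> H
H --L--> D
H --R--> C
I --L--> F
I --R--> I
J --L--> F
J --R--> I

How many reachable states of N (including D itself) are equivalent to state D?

1

Reachable states from the start: {B,C,D,E,F,G,H,I,J}. Unreachable: {A} — drop them.
P0 = {B,C,D,E,F,G,I,J} | {H}.
Refine {B,C,D,E,F,G,I,J} on symbol L: members go to different blocks, giving {B,C,E,F,G,I,J} and {D}.
On input L, block {B,C,E,F,G,I,J} splits into {C,E,F,G,I,J} and {B}.
Split {C,E,F,G,I,J} by δ(·,R) → {C,E,F,I,J} and {G}.
On input L, block {C,E,F,I,J} splits into {C,E,I,J} and {F}.
Refine {C,E,I,J} on symbol L: members go to different blocks, giving {C,E} and {I,J}.
Refine {C,E} on symbol L: members go to different blocks, giving {C} and {E}.
No further refinement is possible. Final partition (8 blocks): {C} | {H} | {D} | {B} | {G} | {F} | {I,J} | {E}.
State D belongs to the block {D}, which has 1 states.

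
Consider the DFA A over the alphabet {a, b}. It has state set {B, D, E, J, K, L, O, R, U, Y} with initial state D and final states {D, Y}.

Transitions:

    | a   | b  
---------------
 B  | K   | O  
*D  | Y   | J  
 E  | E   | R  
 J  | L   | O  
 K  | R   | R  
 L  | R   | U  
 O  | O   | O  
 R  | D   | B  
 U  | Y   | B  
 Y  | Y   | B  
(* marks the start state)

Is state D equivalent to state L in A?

Reachable states from the start: {B,D,J,K,L,O,R,U,Y}. Unreachable: {E} — drop them.
P0 = {D,Y} | {B,J,K,L,O,R,U}.
Split {B,J,K,L,O,R,U} by δ(·,a) → {B,J,K,L,O} and {R,U}.
Refine {B,J,K,L,O} on symbol a: members go to different blocks, giving {B,J,O} and {K,L}.
Split {B,J,O} by δ(·,a) → {B,J} and {O}.
Stable partition: {D,Y} | {B,J} | {R,U} | {K,L} | {O} — 5 equivalence classes.
D and L end up in different blocks, so they are distinguishable. For instance, the string 'ε' is accepted from only D.

No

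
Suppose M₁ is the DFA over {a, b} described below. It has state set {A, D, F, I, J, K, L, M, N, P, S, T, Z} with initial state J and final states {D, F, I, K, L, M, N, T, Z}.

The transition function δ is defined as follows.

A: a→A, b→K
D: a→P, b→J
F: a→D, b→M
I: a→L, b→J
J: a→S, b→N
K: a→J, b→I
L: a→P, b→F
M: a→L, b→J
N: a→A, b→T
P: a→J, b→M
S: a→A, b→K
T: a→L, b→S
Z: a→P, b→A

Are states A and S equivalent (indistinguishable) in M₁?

Yes

First remove the unreachable states {Z}; 12 states remain.
P0 = {D,F,I,K,L,M,N,T} | {A,J,P,S}.
Split {D,F,I,K,L,M,N,T} by δ(·,a) → {F,I,M,T} and {D,K,L,N}.
Refine {F,I,M,T} on symbol b: members go to different blocks, giving {I,M,T} and {F}.
Split {A,J,P,S} by δ(·,b) → {A,J,S} and {P}.
Refine {D,K,L,N} on symbol a: members go to different blocks, giving {K,N} and {D,L}.
Refine {D,L} on symbol b: members go to different blocks, giving {L} and {D}.
The partition is now stable with 7 blocks: {I,M,T} | {A,J,S} | {K,N} | {F} | {P} | {L} | {D}.
A and S lie in the same block of the stable partition, so they are equivalent — no string distinguishes them.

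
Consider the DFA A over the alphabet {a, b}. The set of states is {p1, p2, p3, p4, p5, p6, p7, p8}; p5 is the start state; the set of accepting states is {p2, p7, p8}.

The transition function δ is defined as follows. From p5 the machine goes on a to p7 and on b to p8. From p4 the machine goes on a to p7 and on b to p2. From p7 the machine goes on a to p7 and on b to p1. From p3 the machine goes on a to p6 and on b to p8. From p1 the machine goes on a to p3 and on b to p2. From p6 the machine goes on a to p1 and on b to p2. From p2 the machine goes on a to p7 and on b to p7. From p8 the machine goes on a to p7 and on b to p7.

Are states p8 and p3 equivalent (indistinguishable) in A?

States {p4} cannot be reached from the start state, so discard them.
Initial partition by acceptance: {p2,p7,p8} | {p1,p3,p5,p6}.
Refine {p2,p7,p8} on symbol b: members go to different blocks, giving {p2,p8} and {p7}.
On input a, block {p1,p3,p5,p6} splits into {p1,p3,p6} and {p5}.
No further refinement is possible. Final partition (4 blocks): {p2,p8} | {p1,p3,p6} | {p7} | {p5}.
p8 and p3 end up in different blocks, so they are distinguishable. For instance, the string 'ε' is accepted from only p8.

No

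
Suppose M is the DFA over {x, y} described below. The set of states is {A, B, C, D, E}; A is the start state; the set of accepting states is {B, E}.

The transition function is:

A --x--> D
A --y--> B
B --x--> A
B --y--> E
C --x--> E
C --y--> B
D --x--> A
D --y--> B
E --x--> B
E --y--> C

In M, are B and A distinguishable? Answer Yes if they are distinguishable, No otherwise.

All states are reachable from the start state.
Initial partition by acceptance: {B,E} | {A,C,D}.
Split {B,E} by δ(·,x) → {B} and {E}.
Split {A,C,D} by δ(·,x) → {A,D} and {C}.
The partition is now stable with 4 blocks: {B} | {A,D} | {E} | {C}.
B and A end up in different blocks, so they are distinguishable. For instance, the string 'ε' is accepted from only B.

Yes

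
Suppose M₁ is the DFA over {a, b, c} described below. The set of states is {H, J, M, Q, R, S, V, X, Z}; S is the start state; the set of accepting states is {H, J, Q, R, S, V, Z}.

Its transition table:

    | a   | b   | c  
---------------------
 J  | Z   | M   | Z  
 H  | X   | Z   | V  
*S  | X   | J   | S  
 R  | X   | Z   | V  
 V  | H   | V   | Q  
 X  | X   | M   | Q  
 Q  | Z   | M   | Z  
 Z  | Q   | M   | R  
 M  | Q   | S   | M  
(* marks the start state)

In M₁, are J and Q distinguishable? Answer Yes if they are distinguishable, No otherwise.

No

P0 = {H,J,Q,R,S,V,Z} | {M,X}.
On input a, block {H,J,Q,R,S,V,Z} splits into {J,Q,V,Z} and {H,R,S}.
Split {J,Q,V,Z} by δ(·,a) → {J,Q,Z} and {V}.
Split {J,Q,Z} by δ(·,c) → {J,Q} and {Z}.
Split {M,X} by δ(·,a) → {X} and {M}.
Refine {H,R,S} on symbol b: members go to different blocks, giving {H,R} and {S}.
The partition is now stable with 7 blocks: {J,Q} | {X} | {H,R} | {V} | {Z} | {M} | {S}.
J and Q lie in the same block of the stable partition, so they are equivalent — no string distinguishes them.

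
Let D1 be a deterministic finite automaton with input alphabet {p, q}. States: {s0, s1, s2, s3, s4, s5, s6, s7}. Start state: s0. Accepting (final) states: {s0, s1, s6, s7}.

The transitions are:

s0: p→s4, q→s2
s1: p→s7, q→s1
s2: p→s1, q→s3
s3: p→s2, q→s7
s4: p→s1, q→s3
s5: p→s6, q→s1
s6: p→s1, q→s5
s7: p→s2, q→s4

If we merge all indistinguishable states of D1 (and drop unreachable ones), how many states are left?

States {s5,s6} cannot be reached from the start state, so discard them.
Start with accepting vs non-accepting: {s0,s1,s7} | {s2,s3,s4}.
Refine {s0,s1,s7} on symbol p: members go to different blocks, giving {s0,s7} and {s1}.
On input p, block {s2,s3,s4} splits into {s2,s4} and {s3}.
No further refinement is possible. Final partition (4 blocks): {s0,s7} | {s2,s4} | {s1} | {s3}.

4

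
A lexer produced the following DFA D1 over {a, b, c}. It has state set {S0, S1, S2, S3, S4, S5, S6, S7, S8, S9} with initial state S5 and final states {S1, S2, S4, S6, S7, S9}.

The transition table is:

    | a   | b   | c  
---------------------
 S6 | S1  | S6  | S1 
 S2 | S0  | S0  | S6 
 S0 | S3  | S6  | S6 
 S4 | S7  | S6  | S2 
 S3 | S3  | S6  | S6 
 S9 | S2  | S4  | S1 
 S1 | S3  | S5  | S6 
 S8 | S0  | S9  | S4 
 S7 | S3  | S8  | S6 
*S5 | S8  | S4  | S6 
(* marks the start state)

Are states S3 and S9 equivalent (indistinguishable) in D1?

Every state is reachable, so we keep all 10.
Initial partition by acceptance: {S1,S2,S4,S6,S7,S9} | {S0,S3,S5,S8}.
Split {S1,S2,S4,S6,S7,S9} by δ(·,a) → {S1,S2,S7} and {S4,S6,S9}.
The partition is now stable with 3 blocks: {S1,S2,S7} | {S0,S3,S5,S8} | {S4,S6,S9}.
S3 and S9 end up in different blocks, so they are distinguishable. For instance, the string 'ε' is accepted from only S9.

No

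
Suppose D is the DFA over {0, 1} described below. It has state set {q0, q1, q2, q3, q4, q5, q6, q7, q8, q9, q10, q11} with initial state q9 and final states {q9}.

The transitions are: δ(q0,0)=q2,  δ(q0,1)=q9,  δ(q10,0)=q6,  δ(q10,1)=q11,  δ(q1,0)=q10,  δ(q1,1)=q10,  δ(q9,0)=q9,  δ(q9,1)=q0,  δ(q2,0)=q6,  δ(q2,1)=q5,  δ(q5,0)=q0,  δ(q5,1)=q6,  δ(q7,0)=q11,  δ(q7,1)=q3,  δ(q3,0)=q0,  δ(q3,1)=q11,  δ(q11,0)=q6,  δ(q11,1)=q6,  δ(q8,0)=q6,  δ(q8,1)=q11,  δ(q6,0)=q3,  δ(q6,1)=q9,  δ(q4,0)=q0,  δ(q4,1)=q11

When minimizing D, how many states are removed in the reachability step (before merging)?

BFS from q9 reaches {q0, q2, q3, q5, q6, q9, q11}; the 5 state(s) q1, q4, q7, q8, q10 are never visited.

5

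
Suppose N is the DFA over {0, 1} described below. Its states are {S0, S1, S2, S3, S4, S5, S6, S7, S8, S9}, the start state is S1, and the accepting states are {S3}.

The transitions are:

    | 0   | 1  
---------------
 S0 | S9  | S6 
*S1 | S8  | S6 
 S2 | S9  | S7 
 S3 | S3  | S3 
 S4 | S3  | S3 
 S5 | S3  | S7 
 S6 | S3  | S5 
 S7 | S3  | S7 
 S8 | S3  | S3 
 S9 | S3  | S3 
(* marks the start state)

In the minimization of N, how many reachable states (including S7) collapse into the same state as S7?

3

Reachable states from the start: {S1,S3,S5,S6,S7,S8}. Unreachable: {S0,S2,S4,S9} — drop them.
Initial partition by acceptance: {S3} | {S1,S5,S6,S7,S8}.
Refine {S1,S5,S6,S7,S8} on symbol 0: members go to different blocks, giving {S5,S6,S7,S8} and {S1}.
Refine {S5,S6,S7,S8} on symbol 1: members go to different blocks, giving {S5,S6,S7} and {S8}.
No further refinement is possible. Final partition (4 blocks): {S3} | {S5,S6,S7} | {S1} | {S8}.
State S7 belongs to the block {S5,S6,S7}, which has 3 states.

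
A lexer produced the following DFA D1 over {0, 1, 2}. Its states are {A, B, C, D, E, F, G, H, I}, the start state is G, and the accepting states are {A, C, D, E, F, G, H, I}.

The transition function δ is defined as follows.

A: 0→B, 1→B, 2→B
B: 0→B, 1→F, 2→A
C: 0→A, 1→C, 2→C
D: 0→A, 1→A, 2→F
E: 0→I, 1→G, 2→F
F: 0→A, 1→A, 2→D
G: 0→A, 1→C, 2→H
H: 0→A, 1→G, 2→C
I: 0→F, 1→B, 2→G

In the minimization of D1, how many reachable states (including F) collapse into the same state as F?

First remove the unreachable states {E,I}; 7 states remain.
P0 = {A,C,D,F,G,H} | {B}.
Refine {A,C,D,F,G,H} on symbol 0: members go to different blocks, giving {C,D,F,G,H} and {A}.
Split {C,D,F,G,H} by δ(·,1) → {C,G,H} and {D,F}.
No further refinement is possible. Final partition (4 blocks): {C,G,H} | {B} | {A} | {D,F}.
The equivalence class containing F is {D,F}, of size 2.

2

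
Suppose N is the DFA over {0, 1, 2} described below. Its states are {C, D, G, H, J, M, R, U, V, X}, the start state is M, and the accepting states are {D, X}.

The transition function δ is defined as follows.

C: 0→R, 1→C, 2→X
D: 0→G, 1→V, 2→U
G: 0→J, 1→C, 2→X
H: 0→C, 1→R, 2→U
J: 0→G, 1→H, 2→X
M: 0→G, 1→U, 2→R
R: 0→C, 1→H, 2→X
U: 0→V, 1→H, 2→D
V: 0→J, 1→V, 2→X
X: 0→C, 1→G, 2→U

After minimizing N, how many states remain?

All states are reachable from the start state.
P0 = {D,X} | {C,G,H,J,M,R,U,V}.
Split {C,G,H,J,M,R,U,V} by δ(·,2) → {C,G,J,R,U,V} and {H,M}.
Refine {C,G,J,R,U,V} on symbol 1: members go to different blocks, giving {J,R,U} and {C,G,V}.
No further refinement is possible. Final partition (4 blocks): {D,X} | {J,R,U} | {H,M} | {C,G,V}.

4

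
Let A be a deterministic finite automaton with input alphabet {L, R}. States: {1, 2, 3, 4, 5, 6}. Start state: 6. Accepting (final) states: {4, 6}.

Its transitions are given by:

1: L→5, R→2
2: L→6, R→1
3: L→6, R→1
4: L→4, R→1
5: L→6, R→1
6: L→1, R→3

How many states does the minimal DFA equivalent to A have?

3

First remove the unreachable states {4}; 5 states remain.
P0 = {6} | {1,2,3,5}.
Refine {1,2,3,5} on symbol L: members go to different blocks, giving {2,3,5} and {1}.
The partition is now stable with 3 blocks: {6} | {2,3,5} | {1}.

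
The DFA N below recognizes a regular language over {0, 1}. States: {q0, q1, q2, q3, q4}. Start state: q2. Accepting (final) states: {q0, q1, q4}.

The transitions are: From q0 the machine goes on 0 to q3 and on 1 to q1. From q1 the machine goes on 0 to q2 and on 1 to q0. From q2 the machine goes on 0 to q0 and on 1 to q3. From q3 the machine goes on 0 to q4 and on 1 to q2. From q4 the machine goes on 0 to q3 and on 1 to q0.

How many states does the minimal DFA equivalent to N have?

Initial partition by acceptance: {q0,q1,q4} | {q2,q3}.
No further refinement is possible. Final partition (2 blocks): {q0,q1,q4} | {q2,q3}.

2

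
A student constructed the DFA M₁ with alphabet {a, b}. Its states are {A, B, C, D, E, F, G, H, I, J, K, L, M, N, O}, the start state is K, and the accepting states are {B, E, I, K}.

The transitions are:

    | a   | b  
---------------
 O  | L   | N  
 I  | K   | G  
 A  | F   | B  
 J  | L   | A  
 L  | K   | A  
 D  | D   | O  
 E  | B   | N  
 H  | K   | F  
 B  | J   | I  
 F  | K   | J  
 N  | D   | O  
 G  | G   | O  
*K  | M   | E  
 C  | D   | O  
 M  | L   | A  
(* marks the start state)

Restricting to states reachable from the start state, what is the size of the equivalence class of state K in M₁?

Reachable states from the start: {A,B,D,E,F,G,I,J,K,L,M,N,O}. Unreachable: {C,H} — drop them.
P0 = {B,E,I,K} | {A,D,F,G,J,L,M,N,O}.
Split {B,E,I,K} by δ(·,a) → {B,K} and {E,I}.
Refine {A,D,F,G,J,L,M,N,O} on symbol a: members go to different blocks, giving {A,D,G,J,M,N,O} and {F,L}.
Split {A,D,G,J,M,N,O} by δ(·,a) → {A,J,M,O} and {D,G,N}.
On input b, block {A,J,M,O} splits into {J,M} and {A} and {O}.
Split {F,L} by δ(·,b) → {F} and {L}.
Stable partition: {B,K} | {J,M} | {E,I} | {F} | {D,G,N} | {A} | {O} | {L} — 8 equivalence classes.
State K belongs to the block {B,K}, which has 2 states.

2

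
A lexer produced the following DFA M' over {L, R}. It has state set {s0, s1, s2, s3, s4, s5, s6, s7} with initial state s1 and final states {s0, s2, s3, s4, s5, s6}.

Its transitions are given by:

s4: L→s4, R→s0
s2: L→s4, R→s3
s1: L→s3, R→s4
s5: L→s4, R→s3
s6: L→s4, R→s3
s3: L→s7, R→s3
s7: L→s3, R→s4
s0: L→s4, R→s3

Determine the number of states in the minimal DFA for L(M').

Reachable states from the start: {s0,s1,s3,s4,s7}. Unreachable: {s2,s5,s6} — drop them.
Initial partition by acceptance: {s0,s3,s4} | {s1,s7}.
On input L, block {s0,s3,s4} splits into {s0,s4} and {s3}.
On input R, block {s0,s4} splits into {s0} and {s4}.
No further refinement is possible. Final partition (4 blocks): {s0} | {s1,s7} | {s3} | {s4}.

4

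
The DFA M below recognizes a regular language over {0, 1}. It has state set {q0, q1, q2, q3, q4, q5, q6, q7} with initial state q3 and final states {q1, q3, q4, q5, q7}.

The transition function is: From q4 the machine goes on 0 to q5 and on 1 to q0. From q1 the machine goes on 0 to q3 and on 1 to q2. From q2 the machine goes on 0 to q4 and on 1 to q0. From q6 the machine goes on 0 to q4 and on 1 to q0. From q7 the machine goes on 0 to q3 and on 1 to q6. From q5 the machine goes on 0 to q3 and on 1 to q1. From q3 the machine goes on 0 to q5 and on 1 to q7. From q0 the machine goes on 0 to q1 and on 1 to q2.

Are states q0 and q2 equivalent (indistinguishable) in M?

Initial partition by acceptance: {q1,q3,q4,q5,q7} | {q0,q2,q6}.
On input 1, block {q1,q3,q4,q5,q7} splits into {q1,q4,q7} and {q3,q5}.
The partition is now stable with 3 blocks: {q1,q4,q7} | {q0,q2,q6} | {q3,q5}.
q0 and q2 lie in the same block of the stable partition, so they are equivalent — no string distinguishes them.

Yes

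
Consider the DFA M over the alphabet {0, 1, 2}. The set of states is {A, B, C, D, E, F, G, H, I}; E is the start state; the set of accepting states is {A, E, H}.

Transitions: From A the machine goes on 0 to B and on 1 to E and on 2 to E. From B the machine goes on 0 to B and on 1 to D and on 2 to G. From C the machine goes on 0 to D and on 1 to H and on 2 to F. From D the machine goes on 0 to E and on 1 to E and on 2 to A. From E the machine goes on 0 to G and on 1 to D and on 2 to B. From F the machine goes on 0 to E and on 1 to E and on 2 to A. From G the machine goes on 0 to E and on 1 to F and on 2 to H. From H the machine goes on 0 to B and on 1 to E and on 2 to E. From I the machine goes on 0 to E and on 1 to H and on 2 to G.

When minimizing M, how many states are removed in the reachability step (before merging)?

Starting at E and following transitions, the reachable set is {A, B, D, E, F, G, H}. That leaves C, I unreachable — 2 in total.

2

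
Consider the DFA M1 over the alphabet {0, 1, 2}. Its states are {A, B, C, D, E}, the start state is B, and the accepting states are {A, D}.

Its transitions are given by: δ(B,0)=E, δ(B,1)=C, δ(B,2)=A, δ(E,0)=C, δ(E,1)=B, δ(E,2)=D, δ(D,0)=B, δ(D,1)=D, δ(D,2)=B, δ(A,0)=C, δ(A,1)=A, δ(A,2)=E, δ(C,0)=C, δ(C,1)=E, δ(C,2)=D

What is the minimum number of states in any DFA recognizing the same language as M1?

Every state is reachable, so we keep all 5.
Initial partition by acceptance: {A,D} | {B,C,E}.
The partition is now stable with 2 blocks: {A,D} | {B,C,E}.

2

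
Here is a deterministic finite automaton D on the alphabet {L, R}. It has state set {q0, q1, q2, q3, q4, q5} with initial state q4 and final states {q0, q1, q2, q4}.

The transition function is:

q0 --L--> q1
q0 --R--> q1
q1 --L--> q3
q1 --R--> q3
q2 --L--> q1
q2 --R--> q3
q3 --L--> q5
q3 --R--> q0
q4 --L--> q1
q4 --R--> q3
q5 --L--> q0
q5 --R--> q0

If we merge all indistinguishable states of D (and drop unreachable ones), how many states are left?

First remove the unreachable states {q2}; 5 states remain.
Initial partition by acceptance: {q0,q1,q4} | {q3,q5}.
On input L, block {q0,q1,q4} splits into {q0,q4} and {q1}.
On input R, block {q0,q4} splits into {q0} and {q4}.
Refine {q3,q5} on symbol L: members go to different blocks, giving {q3} and {q5}.
Stable partition: {q0} | {q3} | {q1} | {q4} | {q5} — 5 equivalence classes.

5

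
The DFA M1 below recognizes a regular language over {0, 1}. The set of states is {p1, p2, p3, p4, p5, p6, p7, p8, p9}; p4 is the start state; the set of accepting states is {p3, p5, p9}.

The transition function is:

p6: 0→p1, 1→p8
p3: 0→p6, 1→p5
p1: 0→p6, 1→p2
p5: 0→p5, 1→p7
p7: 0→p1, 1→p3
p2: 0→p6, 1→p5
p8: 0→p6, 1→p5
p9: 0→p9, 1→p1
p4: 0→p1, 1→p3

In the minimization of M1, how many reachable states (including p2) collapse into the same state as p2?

2

States {p9} cannot be reached from the start state, so discard them.
Initial partition by acceptance: {p3,p5} | {p1,p2,p4,p6,p7,p8}.
Split {p3,p5} by δ(·,0) → {p3} and {p5}.
On input 1, block {p1,p2,p4,p6,p7,p8} splits into {p1,p6} and {p2,p8} and {p4,p7}.
The partition is now stable with 5 blocks: {p3} | {p1,p6} | {p5} | {p2,p8} | {p4,p7}.
The equivalence class containing p2 is {p2,p8}, of size 2.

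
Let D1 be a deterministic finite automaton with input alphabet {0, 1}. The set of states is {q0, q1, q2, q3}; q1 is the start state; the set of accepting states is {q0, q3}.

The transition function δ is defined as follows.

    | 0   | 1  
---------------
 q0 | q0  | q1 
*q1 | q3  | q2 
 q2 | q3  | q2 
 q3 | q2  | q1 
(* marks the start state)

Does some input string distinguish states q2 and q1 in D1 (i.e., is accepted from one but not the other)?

No

States {q0} cannot be reached from the start state, so discard them.
Initial partition by acceptance: {q3} | {q1,q2}.
The partition is now stable with 2 blocks: {q3} | {q1,q2}.
q2 and q1 lie in the same block of the stable partition, so they are equivalent — no string distinguishes them.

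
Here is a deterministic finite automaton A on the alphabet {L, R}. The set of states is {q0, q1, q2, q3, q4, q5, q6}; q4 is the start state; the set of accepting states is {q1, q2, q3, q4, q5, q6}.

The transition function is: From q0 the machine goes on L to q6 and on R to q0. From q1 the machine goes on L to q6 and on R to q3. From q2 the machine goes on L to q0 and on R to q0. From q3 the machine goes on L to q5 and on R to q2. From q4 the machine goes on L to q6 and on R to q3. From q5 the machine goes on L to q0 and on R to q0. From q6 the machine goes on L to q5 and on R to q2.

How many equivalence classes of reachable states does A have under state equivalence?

Reachable states from the start: {q0,q2,q3,q4,q5,q6}. Unreachable: {q1} — drop them.
Initial partition by acceptance: {q2,q3,q4,q5,q6} | {q0}.
Split {q2,q3,q4,q5,q6} by δ(·,L) → {q3,q4,q6} and {q2,q5}.
Split {q3,q4,q6} by δ(·,L) → {q3,q6} and {q4}.
The partition is now stable with 4 blocks: {q3,q6} | {q0} | {q2,q5} | {q4}.

4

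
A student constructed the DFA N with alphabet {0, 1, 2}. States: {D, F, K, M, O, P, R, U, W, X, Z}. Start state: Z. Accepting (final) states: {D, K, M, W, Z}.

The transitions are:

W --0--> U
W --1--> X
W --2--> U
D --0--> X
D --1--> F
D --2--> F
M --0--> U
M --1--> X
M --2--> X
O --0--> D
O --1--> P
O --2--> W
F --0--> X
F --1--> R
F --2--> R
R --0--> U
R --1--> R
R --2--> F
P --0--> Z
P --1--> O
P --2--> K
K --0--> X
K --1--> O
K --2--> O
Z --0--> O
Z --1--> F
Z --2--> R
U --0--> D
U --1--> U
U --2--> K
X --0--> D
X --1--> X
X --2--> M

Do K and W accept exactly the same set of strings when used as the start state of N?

Yes

All states are reachable from the start state.
Start with accepting vs non-accepting: {D,K,M,W,Z} | {F,O,P,R,U,X}.
On input 0, block {F,O,P,R,U,X} splits into {O,P,U,X} and {F,R}.
Split {D,K,M,W,Z} by δ(·,1) → {K,M,W} and {D,Z}.
Stable partition: {K,M,W} | {O,P,U,X} | {F,R} | {D,Z} — 4 equivalence classes.
K and W lie in the same block of the stable partition, so they are equivalent — no string distinguishes them.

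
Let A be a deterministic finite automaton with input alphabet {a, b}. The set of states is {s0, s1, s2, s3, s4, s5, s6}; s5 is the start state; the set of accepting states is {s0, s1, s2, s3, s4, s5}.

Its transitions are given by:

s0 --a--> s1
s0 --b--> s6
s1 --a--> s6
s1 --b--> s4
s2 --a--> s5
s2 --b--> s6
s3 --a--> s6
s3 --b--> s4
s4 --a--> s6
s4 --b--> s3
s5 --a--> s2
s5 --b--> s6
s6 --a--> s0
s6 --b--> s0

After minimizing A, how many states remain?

4

Every state is reachable, so we keep all 7.
P0 = {s0,s1,s2,s3,s4,s5} | {s6}.
Refine {s0,s1,s2,s3,s4,s5} on symbol a: members go to different blocks, giving {s0,s2,s5} and {s1,s3,s4}.
On input a, block {s0,s2,s5} splits into {s2,s5} and {s0}.
The partition is now stable with 4 blocks: {s2,s5} | {s6} | {s1,s3,s4} | {s0}.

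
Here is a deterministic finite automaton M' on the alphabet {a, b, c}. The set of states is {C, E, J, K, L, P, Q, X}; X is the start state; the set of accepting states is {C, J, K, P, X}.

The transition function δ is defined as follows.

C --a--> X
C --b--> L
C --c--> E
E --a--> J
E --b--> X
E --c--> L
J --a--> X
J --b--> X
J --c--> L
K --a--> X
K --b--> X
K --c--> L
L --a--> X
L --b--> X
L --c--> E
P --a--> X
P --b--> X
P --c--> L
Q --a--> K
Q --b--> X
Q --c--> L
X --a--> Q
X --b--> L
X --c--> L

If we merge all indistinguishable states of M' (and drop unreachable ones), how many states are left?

4

First remove the unreachable states {C,P}; 6 states remain.
P0 = {J,K,X} | {E,L,Q}.
On input a, block {J,K,X} splits into {J,K} and {X}.
Split {E,L,Q} by δ(·,a) → {E,Q} and {L}.
The partition is now stable with 4 blocks: {J,K} | {E,Q} | {X} | {L}.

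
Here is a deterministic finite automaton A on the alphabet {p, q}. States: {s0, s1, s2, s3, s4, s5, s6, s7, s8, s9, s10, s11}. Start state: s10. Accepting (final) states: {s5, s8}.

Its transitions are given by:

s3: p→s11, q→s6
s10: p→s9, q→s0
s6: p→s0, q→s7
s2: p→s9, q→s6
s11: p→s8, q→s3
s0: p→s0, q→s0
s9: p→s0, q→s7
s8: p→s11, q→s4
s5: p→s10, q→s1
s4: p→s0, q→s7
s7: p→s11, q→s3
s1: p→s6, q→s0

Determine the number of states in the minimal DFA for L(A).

States {s1,s2,s5} cannot be reached from the start state, so discard them.
P0 = {s8} | {s0,s3,s4,s6,s7,s9,s10,s11}.
Refine {s0,s3,s4,s6,s7,s9,s10,s11} on symbol p: members go to different blocks, giving {s0,s3,s4,s6,s7,s9,s10} and {s11}.
Split {s0,s3,s4,s6,s7,s9,s10} by δ(·,p) → {s0,s4,s6,s9,s10} and {s3,s7}.
Split {s0,s4,s6,s9,s10} by δ(·,q) → {s4,s6,s9} and {s0,s10}.
Split {s3,s7} by δ(·,q) → {s3} and {s7}.
Refine {s0,s10} on symbol p: members go to different blocks, giving {s0} and {s10}.
Stable partition: {s8} | {s4,s6,s9} | {s11} | {s3} | {s0} | {s7} | {s10} — 7 equivalence classes.

7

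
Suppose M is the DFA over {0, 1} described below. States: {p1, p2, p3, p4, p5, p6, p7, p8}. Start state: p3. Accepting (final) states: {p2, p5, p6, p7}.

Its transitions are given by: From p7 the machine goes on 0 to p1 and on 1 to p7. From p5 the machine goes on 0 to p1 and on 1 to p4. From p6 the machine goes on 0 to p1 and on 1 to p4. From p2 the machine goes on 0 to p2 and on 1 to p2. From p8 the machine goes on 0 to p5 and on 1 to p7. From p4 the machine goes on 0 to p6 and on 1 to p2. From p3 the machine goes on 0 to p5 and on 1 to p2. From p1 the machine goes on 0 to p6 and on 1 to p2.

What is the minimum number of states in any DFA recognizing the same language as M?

Reachable states from the start: {p1,p2,p3,p4,p5,p6}. Unreachable: {p7,p8} — drop them.
P0 = {p2,p5,p6} | {p1,p3,p4}.
On input 0, block {p2,p5,p6} splits into {p5,p6} and {p2}.
The partition is now stable with 3 blocks: {p5,p6} | {p1,p3,p4} | {p2}.

3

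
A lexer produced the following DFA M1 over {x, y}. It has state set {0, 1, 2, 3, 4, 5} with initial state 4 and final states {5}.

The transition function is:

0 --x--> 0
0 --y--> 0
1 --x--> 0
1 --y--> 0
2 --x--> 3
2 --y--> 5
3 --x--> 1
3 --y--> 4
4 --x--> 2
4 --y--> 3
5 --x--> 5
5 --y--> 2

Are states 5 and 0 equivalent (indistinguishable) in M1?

Initial partition by acceptance: {5} | {0,1,2,3,4}.
Split {0,1,2,3,4} by δ(·,y) → {0,1,3,4} and {2}.
On input x, block {0,1,3,4} splits into {0,1,3} and {4}.
Refine {0,1,3} on symbol y: members go to different blocks, giving {0,1} and {3}.
No further refinement is possible. Final partition (5 blocks): {5} | {0,1} | {2} | {4} | {3}.
5 and 0 end up in different blocks, so they are distinguishable. For instance, the string 'ε' is accepted from only 5.

No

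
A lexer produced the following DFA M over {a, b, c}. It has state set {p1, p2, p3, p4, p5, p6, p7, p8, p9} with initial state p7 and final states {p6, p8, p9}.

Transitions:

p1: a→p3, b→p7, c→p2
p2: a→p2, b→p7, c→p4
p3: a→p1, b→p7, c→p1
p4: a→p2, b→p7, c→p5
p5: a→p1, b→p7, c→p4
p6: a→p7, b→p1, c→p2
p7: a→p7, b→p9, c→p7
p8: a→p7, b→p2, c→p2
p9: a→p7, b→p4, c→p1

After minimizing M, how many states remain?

States {p6,p8} cannot be reached from the start state, so discard them.
Start with accepting vs non-accepting: {p9} | {p1,p2,p3,p4,p5,p7}.
Refine {p1,p2,p3,p4,p5,p7} on symbol b: members go to different blocks, giving {p1,p2,p3,p4,p5} and {p7}.
Stable partition: {p9} | {p1,p2,p3,p4,p5} | {p7} — 3 equivalence classes.

3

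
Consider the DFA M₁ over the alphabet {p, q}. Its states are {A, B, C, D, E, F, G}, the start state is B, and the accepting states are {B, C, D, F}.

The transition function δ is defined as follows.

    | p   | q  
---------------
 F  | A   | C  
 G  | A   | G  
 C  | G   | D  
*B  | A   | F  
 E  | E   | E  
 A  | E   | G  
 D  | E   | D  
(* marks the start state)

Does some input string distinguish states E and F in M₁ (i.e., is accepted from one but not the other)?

Yes

Every state is reachable, so we keep all 7.
Initial partition by acceptance: {B,C,D,F} | {A,E,G}.
No further refinement is possible. Final partition (2 blocks): {B,C,D,F} | {A,E,G}.
E and F end up in different blocks, so they are distinguishable. For instance, the string 'ε' is accepted from only F.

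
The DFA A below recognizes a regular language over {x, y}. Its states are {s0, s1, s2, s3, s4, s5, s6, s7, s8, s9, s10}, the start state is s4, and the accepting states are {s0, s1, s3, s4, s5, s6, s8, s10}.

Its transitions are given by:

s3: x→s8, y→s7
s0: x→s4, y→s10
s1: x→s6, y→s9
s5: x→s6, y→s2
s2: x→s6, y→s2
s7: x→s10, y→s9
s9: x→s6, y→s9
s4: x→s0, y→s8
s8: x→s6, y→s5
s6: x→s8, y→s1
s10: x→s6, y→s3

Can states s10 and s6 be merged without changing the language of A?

All states are reachable from the start state.
Start with accepting vs non-accepting: {s0,s1,s3,s4,s5,s6,s8,s10} | {s2,s7,s9}.
Split {s0,s1,s3,s4,s5,s6,s8,s10} by δ(·,y) → {s0,s4,s6,s8,s10} and {s1,s3,s5}.
On input y, block {s0,s4,s6,s8,s10} splits into {s6,s8,s10} and {s0,s4}.
The partition is now stable with 4 blocks: {s6,s8,s10} | {s2,s7,s9} | {s1,s3,s5} | {s0,s4}.
s10 and s6 lie in the same block of the stable partition, so they are equivalent — no string distinguishes them.

Yes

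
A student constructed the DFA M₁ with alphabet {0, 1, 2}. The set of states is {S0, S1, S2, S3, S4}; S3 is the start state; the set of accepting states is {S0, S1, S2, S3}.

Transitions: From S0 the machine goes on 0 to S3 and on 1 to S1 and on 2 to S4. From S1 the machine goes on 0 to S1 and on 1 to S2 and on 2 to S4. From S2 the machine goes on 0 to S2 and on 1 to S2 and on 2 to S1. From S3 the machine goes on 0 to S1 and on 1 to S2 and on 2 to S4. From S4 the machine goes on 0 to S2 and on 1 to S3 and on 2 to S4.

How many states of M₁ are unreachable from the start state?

1

BFS from S3 reaches {S1, S2, S3, S4}; the 1 state(s) S0 are never visited.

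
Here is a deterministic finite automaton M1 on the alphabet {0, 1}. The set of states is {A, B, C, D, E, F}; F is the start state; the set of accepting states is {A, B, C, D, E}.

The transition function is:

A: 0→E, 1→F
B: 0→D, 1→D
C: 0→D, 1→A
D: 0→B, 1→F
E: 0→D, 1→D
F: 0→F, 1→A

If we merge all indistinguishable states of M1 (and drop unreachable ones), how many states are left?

3

States {C} cannot be reached from the start state, so discard them.
Start with accepting vs non-accepting: {A,B,D,E} | {F}.
On input 1, block {A,B,D,E} splits into {A,D} and {B,E}.
The partition is now stable with 3 blocks: {A,D} | {F} | {B,E}.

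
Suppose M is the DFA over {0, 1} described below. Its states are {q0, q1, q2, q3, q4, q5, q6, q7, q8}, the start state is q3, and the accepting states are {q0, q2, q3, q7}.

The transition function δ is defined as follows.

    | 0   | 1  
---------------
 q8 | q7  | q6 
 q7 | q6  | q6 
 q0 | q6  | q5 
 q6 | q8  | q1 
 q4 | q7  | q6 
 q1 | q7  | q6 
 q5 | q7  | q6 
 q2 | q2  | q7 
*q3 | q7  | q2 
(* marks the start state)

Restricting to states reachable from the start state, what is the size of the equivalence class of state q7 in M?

1

First remove the unreachable states {q0,q4,q5}; 6 states remain.
P0 = {q2,q3,q7} | {q1,q6,q8}.
Split {q2,q3,q7} by δ(·,0) → {q2,q3} and {q7}.
Split {q2,q3} by δ(·,0) → {q2} and {q3}.
Refine {q1,q6,q8} on symbol 0: members go to different blocks, giving {q1,q8} and {q6}.
No further refinement is possible. Final partition (5 blocks): {q2} | {q1,q8} | {q7} | {q3} | {q6}.
The equivalence class containing q7 is {q7}, of size 1.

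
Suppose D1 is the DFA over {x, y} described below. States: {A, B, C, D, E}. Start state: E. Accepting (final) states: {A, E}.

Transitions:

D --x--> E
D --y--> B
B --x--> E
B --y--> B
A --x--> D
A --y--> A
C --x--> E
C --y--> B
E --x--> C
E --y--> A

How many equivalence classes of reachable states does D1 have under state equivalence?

2

P0 = {A,E} | {B,C,D}.
The partition is now stable with 2 blocks: {A,E} | {B,C,D}.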